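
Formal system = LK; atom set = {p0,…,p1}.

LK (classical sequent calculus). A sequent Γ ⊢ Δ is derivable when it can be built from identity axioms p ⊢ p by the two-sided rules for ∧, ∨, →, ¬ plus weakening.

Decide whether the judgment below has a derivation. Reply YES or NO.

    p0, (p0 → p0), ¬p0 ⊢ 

Derivation (root first):
[¬L] p0, (p0 → p0), ¬p0 ⊢ 
  [→L] p0, (p0 → p0) ⊢ p0
    [Ax] p0 ⊢ p0
    [Ax] p0 ⊢ p0

Result: YES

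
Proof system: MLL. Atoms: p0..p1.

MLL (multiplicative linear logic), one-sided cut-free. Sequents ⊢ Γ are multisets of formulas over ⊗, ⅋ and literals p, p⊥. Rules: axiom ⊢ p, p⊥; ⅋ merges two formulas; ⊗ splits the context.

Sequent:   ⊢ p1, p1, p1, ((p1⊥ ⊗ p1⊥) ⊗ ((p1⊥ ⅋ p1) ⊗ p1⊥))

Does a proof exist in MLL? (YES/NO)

Proof tree:
[⊗]  ⊢ p1, p1, p1, ((p1⊥ ⊗ p1⊥) ⊗ ((p1⊥ ⅋ p1) ⊗ p1⊥))
  [⊗]  ⊢ p1, p1, (p1⊥ ⊗ p1⊥)
    [Ax]  ⊢ p1, p1⊥
    [Ax]  ⊢ p1, p1⊥
  [⊗]  ⊢ p1, ((p1⊥ ⅋ p1) ⊗ p1⊥)
    [⅋]  ⊢ (p1⊥ ⅋ p1)
      [Ax]  ⊢ p1, p1⊥
    [Ax]  ⊢ p1, p1⊥

Result: YES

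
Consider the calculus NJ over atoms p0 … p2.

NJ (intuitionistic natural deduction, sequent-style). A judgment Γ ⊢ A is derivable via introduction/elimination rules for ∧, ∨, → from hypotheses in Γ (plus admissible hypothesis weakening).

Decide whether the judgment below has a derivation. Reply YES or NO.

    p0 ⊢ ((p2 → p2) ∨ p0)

Derivation trace:
[∨I₁] p0 ⊢ ((p2 → p2) ∨ p0)
  [→I] p0 ⊢ (p2 → p2)
    [Wk] p2, p0 ⊢ p2
      [Ax] p2 ⊢ p2

Result: YES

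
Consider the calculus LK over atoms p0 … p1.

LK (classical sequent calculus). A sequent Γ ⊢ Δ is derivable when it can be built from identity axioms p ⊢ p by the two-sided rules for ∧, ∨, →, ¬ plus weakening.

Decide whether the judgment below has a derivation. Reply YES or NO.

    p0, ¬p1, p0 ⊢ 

Enumerate valuations to refute Γ ⊢ Δ:
  v=00: Γ:[p0=F, ¬p1=T, p0=F] Δ:[] refutes=False
  v=01: Γ:[p0=F, ¬p1=F, p0=F] Δ:[] refutes=False
  v=10: Γ:[p0=T, ¬p1=T, p0=T] Δ:[] refutes=True  ← countermodel

Result: NO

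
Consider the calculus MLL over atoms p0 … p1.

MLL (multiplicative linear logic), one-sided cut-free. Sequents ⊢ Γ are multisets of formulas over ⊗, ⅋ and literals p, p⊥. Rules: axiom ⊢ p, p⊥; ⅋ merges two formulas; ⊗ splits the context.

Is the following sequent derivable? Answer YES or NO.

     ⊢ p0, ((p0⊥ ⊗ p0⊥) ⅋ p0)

Proof tree:
[⅋]  ⊢ p0, ((p0⊥ ⊗ p0⊥) ⅋ p0)
  [⊗]  ⊢ p0, p0, (p0⊥ ⊗ p0⊥)
    [Ax]  ⊢ p0, p0⊥
    [Ax]  ⊢ p0, p0⊥

Result: YES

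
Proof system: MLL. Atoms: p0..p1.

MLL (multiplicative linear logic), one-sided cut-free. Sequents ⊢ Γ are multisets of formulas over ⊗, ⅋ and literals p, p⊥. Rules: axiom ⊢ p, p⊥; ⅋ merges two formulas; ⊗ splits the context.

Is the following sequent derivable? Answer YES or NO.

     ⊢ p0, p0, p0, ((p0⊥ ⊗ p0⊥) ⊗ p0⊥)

Derivation (root first):
[⊗]  ⊢ p0, p0, p0, ((p0⊥ ⊗ p0⊥) ⊗ p0⊥)
  [⊗]  ⊢ p0, p0, (p0⊥ ⊗ p0⊥)
    [Ax]  ⊢ p0, p0⊥
    [Ax]  ⊢ p0, p0⊥
  [Ax]  ⊢ p0, p0⊥

Result: YES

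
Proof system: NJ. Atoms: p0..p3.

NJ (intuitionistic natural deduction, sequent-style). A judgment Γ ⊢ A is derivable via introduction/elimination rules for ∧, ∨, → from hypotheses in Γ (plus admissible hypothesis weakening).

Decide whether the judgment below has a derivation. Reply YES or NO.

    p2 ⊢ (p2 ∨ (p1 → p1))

Derivation (root first):
[Wk] p2 ⊢ (p2 ∨ (p1 → p1))
  [∨I₂]  ⊢ (p2 ∨ (p1 → p1))
    [→I]  ⊢ (p1 → p1)
      [Ax] p1 ⊢ p1

Result: YES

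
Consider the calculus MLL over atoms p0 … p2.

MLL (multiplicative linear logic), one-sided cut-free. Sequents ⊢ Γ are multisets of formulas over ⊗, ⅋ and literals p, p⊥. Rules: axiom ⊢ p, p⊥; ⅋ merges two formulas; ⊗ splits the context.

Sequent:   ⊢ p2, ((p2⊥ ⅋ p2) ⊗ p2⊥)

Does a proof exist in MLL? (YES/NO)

Derivation trace:
[⊗]  ⊢ p2, ((p2⊥ ⅋ p2) ⊗ p2⊥)
  [⅋]  ⊢ (p2⊥ ⅋ p2)
    [Ax]  ⊢ p2, p2⊥
  [Ax]  ⊢ p2, p2⊥

Result: YES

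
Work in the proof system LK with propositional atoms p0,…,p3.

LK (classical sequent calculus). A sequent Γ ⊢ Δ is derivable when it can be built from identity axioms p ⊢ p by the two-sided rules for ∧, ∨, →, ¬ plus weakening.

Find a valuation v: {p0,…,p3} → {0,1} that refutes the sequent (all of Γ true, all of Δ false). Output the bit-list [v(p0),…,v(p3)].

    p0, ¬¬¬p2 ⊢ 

Search for a countermodel by truth-table:
  v=0000: Γ:[p0=F, ¬¬¬p2=T] Δ:[] refutes=False
  v=0001: Γ:[p0=F, ¬¬¬p2=T] Δ:[] refutes=False
  v=0010: Γ:[p0=F, ¬¬¬p2=F] Δ:[] refutes=False
  v=0011: Γ:[p0=F, ¬¬¬p2=F] Δ:[] refutes=False
  v=0100: Γ:[p0=F, ¬¬¬p2=T] Δ:[] refutes=False
  v=0101: Γ:[p0=F, ¬¬¬p2=T] Δ:[] refutes=False
  v=0110: Γ:[p0=F, ¬¬¬p2=F] Δ:[] refutes=False
  v=0111: Γ:[p0=F, ¬¬¬p2=F] Δ:[] refutes=False
  v=1000: Γ:[p0=T, ¬¬¬p2=T] Δ:[] refutes=True  ← countermodel

Result: [1, 0, 0, 0]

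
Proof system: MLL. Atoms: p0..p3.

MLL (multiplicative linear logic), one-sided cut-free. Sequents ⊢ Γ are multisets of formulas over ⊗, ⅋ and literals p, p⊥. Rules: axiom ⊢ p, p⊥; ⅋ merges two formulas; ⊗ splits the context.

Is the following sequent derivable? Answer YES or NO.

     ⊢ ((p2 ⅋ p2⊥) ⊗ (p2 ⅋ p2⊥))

Proof tree:
[⊗]  ⊢ ((p2 ⅋ p2⊥) ⊗ (p2 ⅋ p2⊥))
  [⅋]  ⊢ (p2 ⅋ p2⊥)
    [Ax]  ⊢ p2, p2⊥
  [⅋]  ⊢ (p2 ⅋ p2⊥)
    [Ax]  ⊢ p2, p2⊥

Result: YES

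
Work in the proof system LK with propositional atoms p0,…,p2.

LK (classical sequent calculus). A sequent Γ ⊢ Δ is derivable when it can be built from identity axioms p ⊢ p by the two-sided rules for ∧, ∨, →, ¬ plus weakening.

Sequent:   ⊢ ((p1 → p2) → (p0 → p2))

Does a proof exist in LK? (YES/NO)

Search for a countermodel by truth-table:
  v=000: Γ:[] Δ:[((p1 → p2) → (p0 → p2))=T] refutes=False
  v=001: Γ:[] Δ:[((p1 → p2) → (p0 → p2))=T] refutes=False
  v=010: Γ:[] Δ:[((p1 → p2) → (p0 → p2))=T] refutes=False
  v=011: Γ:[] Δ:[((p1 → p2) → (p0 → p2))=T] refutes=False
  v=100: Γ:[] Δ:[((p1 → p2) → (p0 → p2))=F] refutes=True  ← countermodel

Result: NO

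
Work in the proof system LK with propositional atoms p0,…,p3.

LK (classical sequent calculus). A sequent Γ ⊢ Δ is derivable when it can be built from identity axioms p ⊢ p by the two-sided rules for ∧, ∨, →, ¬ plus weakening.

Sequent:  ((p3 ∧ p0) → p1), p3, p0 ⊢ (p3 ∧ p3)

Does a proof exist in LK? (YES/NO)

Proof tree:
[∧R] ((p3 ∧ p0) → p1), p3, p0 ⊢ (p3 ∧ p3)
  [Ax] p3 ⊢ p3
  [→L] p3, p0, ((p3 ∧ p0) → p1) ⊢ p3
    [∧R] p3, p0 ⊢ (p3 ∧ p0)
      [Ax] p3 ⊢ p3
      [Ax] p0 ⊢ p0
    [WL] p3, p1 ⊢ p3
      [Ax] p3 ⊢ p3

Result: YES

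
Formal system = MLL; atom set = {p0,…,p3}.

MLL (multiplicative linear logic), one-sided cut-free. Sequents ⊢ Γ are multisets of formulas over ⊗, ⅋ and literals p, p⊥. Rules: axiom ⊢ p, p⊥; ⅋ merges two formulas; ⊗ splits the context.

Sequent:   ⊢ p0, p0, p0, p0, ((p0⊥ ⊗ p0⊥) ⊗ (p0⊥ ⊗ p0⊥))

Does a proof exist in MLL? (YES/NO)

Derivation trace:
[⊗]  ⊢ p0, p0, p0, p0, ((p0⊥ ⊗ p0⊥) ⊗ (p0⊥ ⊗ p0⊥))
  [⊗]  ⊢ p0, p0, (p0⊥ ⊗ p0⊥)
    [Ax]  ⊢ p0, p0⊥
    [Ax]  ⊢ p0, p0⊥
  [⊗]  ⊢ p0, p0, (p0⊥ ⊗ p0⊥)
    [Ax]  ⊢ p0, p0⊥
    [Ax]  ⊢ p0, p0⊥

Result: YES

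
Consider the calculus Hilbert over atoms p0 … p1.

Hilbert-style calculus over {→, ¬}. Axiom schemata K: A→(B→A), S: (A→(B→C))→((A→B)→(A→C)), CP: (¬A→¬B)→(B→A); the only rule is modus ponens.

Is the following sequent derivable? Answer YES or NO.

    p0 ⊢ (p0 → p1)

Search for a countermodel by truth-table:
  v=00: Γ:[p0=F] Δ:[(p0 → p1)=T] refutes=False
  v=01: Γ:[p0=F] Δ:[(p0 → p1)=T] refutes=False
  v=10: Γ:[p0=T] Δ:[(p0 → p1)=F] refutes=True  ← countermodel

Result: NO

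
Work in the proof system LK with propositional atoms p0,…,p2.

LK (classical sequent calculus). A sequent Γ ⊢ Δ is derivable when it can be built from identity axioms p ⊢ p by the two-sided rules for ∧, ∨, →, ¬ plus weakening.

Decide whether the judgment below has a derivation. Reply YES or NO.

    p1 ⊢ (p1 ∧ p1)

Derivation (root first):
[∧R] p1 ⊢ (p1 ∧ p1)
  [Ax] p1 ⊢ p1
  [WL] p1, p1 ⊢ p1
    [Ax] p1 ⊢ p1

Result: YES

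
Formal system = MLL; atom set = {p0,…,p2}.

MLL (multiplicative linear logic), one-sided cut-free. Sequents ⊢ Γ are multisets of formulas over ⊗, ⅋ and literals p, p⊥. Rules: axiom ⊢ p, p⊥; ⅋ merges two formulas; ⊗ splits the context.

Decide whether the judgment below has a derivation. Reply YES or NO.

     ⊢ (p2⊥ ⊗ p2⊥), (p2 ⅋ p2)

Proof tree:
[⅋]  ⊢ (p2⊥ ⊗ p2⊥), (p2 ⅋ p2)
  [⊗]  ⊢ p2, p2, (p2⊥ ⊗ p2⊥)
    [Ax]  ⊢ p2, p2⊥
    [Ax]  ⊢ p2, p2⊥

Result: YES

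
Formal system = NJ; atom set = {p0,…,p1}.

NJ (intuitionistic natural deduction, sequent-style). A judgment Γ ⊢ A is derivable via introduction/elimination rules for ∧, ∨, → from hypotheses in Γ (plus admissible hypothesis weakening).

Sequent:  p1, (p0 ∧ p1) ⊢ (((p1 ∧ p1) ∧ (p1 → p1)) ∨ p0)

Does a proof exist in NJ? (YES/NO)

Proof tree:
[Wk] p1, (p0 ∧ p1) ⊢ (((p1 ∧ p1) ∧ (p1 → p1)) ∨ p0)
  [∨I₁] p1 ⊢ (((p1 ∧ p1) ∧ (p1 → p1)) ∨ p0)
    [∧I] p1 ⊢ ((p1 ∧ p1) ∧ (p1 → p1))
      [∧I] p1 ⊢ (p1 ∧ p1)
        [Ax] p1 ⊢ p1
        [Ax] p1 ⊢ p1
      [→I]  ⊢ (p1 → p1)
        [Ax] p1 ⊢ p1

Result: YES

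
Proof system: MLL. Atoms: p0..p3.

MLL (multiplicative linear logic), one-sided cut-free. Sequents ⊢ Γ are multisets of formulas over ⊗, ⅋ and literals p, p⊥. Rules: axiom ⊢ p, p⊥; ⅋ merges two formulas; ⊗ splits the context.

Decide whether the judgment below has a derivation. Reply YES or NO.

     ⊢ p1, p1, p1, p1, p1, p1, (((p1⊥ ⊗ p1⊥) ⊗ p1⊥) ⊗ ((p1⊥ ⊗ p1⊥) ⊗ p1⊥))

Derivation trace:
[⊗]  ⊢ p1, p1, p1, p1, p1, p1, (((p1⊥ ⊗ p1⊥) ⊗ p1⊥) ⊗ ((p1⊥ ⊗ p1⊥) ⊗ p1⊥))
  [⊗]  ⊢ p1, p1, p1, ((p1⊥ ⊗ p1⊥) ⊗ p1⊥)
    [⊗]  ⊢ p1, p1, (p1⊥ ⊗ p1⊥)
      [Ax]  ⊢ p1, p1⊥
      [Ax]  ⊢ p1, p1⊥
    [Ax]  ⊢ p1, p1⊥
  [⊗]  ⊢ p1, p1, p1, ((p1⊥ ⊗ p1⊥) ⊗ p1⊥)
    [⊗]  ⊢ p1, p1, (p1⊥ ⊗ p1⊥)
      [Ax]  ⊢ p1, p1⊥
      [Ax]  ⊢ p1, p1⊥
    [Ax]  ⊢ p1, p1⊥

Result: YES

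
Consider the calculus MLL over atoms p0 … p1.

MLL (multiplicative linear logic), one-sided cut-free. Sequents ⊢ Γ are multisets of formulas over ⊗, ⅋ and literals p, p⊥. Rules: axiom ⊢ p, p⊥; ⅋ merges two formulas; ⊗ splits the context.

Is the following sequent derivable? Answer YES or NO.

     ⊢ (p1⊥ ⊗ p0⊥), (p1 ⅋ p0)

Proof tree:
[⅋]  ⊢ (p1⊥ ⊗ p0⊥), (p1 ⅋ p0)
  [⊗]  ⊢ p1, p0, (p1⊥ ⊗ p0⊥)
    [Ax]  ⊢ p1, p1⊥
    [Ax]  ⊢ p0, p0⊥

Result: YES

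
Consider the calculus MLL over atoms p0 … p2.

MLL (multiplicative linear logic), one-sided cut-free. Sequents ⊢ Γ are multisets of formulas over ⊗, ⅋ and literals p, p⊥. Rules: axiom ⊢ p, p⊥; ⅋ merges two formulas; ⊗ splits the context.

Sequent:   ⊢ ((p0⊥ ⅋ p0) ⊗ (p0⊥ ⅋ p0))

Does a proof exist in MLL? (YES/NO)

Derivation (root first):
[⊗]  ⊢ ((p0⊥ ⅋ p0) ⊗ (p0⊥ ⅋ p0))
  [⅋]  ⊢ (p0⊥ ⅋ p0)
    [Ax]  ⊢ p0, p0⊥
  [⅋]  ⊢ (p0⊥ ⅋ p0)
    [Ax]  ⊢ p0, p0⊥

Result: YES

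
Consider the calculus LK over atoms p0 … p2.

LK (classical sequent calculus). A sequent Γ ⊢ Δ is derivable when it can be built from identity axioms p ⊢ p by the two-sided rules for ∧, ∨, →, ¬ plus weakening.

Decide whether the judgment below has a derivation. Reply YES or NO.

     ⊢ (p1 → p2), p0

Search for a countermodel by truth-table:
  v=000: Γ:[] Δ:[(p1 → p2)=T, p0=F] refutes=False
  v=001: Γ:[] Δ:[(p1 → p2)=T, p0=F] refutes=False
  v=010: Γ:[] Δ:[(p1 → p2)=F, p0=F] refutes=True  ← countermodel

Result: NO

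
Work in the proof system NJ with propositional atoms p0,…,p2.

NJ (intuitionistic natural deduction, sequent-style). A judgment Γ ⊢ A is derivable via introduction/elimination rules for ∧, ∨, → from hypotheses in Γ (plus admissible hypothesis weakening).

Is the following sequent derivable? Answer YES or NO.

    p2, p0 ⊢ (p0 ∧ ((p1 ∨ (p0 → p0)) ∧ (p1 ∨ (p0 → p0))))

Derivation trace:
[∧I] p2, p0 ⊢ (p0 ∧ ((p1 ∨ (p0 → p0)) ∧ (p1 ∨ (p0 → p0))))
  [Wk] p0, p2 ⊢ p0
    [Ax] p0 ⊢ p0
  [∧I]  ⊢ ((p1 ∨ (p0 → p0)) ∧ (p1 ∨ (p0 → p0)))
    [∨I₂]  ⊢ (p1 ∨ (p0 → p0))
      [→I]  ⊢ (p0 → p0)
        [Ax] p0 ⊢ p0
    [∨I₂]  ⊢ (p1 ∨ (p0 → p0))
      [→I]  ⊢ (p0 → p0)
        [Ax] p0 ⊢ p0

Result: YES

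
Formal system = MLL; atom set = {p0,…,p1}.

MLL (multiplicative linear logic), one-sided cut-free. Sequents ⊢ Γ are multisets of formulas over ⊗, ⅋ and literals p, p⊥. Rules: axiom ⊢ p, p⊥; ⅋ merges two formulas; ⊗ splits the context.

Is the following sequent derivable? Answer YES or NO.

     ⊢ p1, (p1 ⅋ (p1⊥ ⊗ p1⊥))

Derivation trace:
[⅋]  ⊢ p1, (p1 ⅋ (p1⊥ ⊗ p1⊥))
  [⊗]  ⊢ p1, p1, (p1⊥ ⊗ p1⊥)
    [Ax]  ⊢ p1, p1⊥
    [Ax]  ⊢ p1, p1⊥

Result: YES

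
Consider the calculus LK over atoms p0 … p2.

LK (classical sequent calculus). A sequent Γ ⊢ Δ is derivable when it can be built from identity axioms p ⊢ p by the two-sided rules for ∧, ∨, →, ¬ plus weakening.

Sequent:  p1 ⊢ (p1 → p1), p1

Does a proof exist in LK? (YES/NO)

Derivation (root first):
[WR] p1 ⊢ (p1 → p1), p1
  [→R] p1 ⊢ (p1 → p1)
    [WL] p1, p1 ⊢ p1
      [Ax] p1 ⊢ p1

Result: YES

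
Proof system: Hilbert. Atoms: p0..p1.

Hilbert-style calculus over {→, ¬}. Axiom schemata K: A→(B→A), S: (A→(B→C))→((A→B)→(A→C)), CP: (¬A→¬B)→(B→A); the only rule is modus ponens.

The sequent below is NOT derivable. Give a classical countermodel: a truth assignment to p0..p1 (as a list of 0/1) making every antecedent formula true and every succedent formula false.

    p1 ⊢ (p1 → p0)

Truth-table refutation:
  v=00: Γ:[p1=F] Δ:[(p1 → p0)=T] refutes=False
  v=01: Γ:[p1=T] Δ:[(p1 → p0)=F] refutes=True  ← countermodel

Result: [0, 1]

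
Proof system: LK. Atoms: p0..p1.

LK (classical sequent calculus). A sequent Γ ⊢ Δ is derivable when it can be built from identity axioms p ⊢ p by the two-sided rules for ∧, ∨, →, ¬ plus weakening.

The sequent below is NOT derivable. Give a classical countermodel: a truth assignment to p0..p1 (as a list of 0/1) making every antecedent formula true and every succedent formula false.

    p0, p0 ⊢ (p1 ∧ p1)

Truth-table refutation:
  v=00: Γ:[p0=F, p0=F] Δ:[(p1 ∧ p1)=F] refutes=False
  v=01: Γ:[p0=F, p0=F] Δ:[(p1 ∧ p1)=T] refutes=False
  v=10: Γ:[p0=T, p0=T] Δ:[(p1 ∧ p1)=F] refutes=True  ← countermodel

Result: [1, 0]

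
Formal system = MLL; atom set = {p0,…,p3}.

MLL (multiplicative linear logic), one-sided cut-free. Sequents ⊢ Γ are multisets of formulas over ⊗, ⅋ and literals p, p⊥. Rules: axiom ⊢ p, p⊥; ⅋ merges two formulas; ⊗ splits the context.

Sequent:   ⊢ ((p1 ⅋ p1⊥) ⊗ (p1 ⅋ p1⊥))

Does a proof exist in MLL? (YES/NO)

Derivation trace:
[⊗]  ⊢ ((p1 ⅋ p1⊥) ⊗ (p1 ⅋ p1⊥))
  [⅋]  ⊢ (p1 ⅋ p1⊥)
    [Ax]  ⊢ p1, p1⊥
  [⅋]  ⊢ (p1 ⅋ p1⊥)
    [Ax]  ⊢ p1, p1⊥

Result: YES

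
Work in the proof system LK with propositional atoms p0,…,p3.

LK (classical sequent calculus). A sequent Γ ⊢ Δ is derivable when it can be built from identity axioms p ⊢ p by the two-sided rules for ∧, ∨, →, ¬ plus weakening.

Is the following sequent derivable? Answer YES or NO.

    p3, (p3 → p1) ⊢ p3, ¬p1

Derivation (root first):
[¬R] p3, (p3 → p1) ⊢ p3, ¬p1
  [→L] p1, p3, (p3 → p1) ⊢ p3
    [WL] p3, p1 ⊢ p3
      [Ax] p3 ⊢ p3
    [WL] p3, p1 ⊢ p3
      [Ax] p3 ⊢ p3

Result: YES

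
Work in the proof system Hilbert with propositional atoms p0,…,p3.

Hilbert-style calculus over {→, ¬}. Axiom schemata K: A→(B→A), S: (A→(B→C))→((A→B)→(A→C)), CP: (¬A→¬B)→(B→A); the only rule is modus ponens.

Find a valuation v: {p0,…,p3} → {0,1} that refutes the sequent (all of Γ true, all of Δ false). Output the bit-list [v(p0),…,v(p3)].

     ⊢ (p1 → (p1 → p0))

Enumerate valuations to refute Γ ⊢ Δ:
  v=0000: Γ:[] Δ:[(p1 → (p1 → p0))=T] refutes=False
  v=0001: Γ:[] Δ:[(p1 → (p1 → p0))=T] refutes=False
  v=0010: Γ:[] Δ:[(p1 → (p1 → p0))=T] refutes=False
  v=0011: Γ:[] Δ:[(p1 → (p1 → p0))=T] refutes=False
  v=0100: Γ:[] Δ:[(p1 → (p1 → p0))=F] refutes=True  ← countermodel

Result: [0, 1, 0, 0]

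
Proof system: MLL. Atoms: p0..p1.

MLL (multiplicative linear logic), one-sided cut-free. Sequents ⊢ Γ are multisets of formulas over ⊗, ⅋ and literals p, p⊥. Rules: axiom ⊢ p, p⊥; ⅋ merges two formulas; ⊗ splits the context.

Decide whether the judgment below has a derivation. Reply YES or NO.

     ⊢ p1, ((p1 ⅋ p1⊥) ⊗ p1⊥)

Derivation (root first):
[⊗]  ⊢ p1, ((p1 ⅋ p1⊥) ⊗ p1⊥)
  [⅋]  ⊢ (p1 ⅋ p1⊥)
    [Ax]  ⊢ p1, p1⊥
  [Ax]  ⊢ p1, p1⊥

Result: YES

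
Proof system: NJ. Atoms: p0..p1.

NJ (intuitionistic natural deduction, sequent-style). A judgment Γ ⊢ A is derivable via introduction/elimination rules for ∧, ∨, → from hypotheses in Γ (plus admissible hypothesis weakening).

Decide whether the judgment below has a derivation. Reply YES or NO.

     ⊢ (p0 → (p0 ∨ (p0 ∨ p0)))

Derivation trace:
[→I]  ⊢ (p0 → (p0 ∨ (p0 ∨ p0)))
  [∨I₂] p0 ⊢ (p0 ∨ (p0 ∨ p0))
    [∨I₁] p0 ⊢ (p0 ∨ p0)
      [Ax] p0 ⊢ p0

Result: YES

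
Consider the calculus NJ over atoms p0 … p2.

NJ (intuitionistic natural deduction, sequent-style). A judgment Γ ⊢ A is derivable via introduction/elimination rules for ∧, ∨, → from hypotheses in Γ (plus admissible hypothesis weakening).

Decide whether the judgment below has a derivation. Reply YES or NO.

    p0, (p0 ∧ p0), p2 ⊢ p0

Derivation (root first):
[Wk] p0, (p0 ∧ p0), p2 ⊢ p0
  [Wk] p0, (p0 ∧ p0) ⊢ p0
    [Ax] p0 ⊢ p0

Result: YES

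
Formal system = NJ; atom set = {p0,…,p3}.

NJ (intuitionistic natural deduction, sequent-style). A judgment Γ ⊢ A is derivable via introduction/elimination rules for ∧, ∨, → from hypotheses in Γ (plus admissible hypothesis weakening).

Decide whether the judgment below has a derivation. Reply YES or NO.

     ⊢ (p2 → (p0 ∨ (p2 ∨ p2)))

Derivation trace:
[→I]  ⊢ (p2 → (p0 ∨ (p2 ∨ p2)))
  [∨I₂] p2 ⊢ (p0 ∨ (p2 ∨ p2))
    [∨I₁] p2 ⊢ (p2 ∨ p2)
      [Ax] p2 ⊢ p2

Result: YES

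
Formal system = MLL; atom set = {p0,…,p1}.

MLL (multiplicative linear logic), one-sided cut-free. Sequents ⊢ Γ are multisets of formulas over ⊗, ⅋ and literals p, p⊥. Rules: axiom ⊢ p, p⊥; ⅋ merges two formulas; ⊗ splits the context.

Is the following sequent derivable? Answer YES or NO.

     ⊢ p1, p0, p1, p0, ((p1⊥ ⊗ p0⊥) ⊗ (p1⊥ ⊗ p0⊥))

Proof tree:
[⊗]  ⊢ p1, p0, p1, p0, ((p1⊥ ⊗ p0⊥) ⊗ (p1⊥ ⊗ p0⊥))
  [⊗]  ⊢ p1, p0, (p1⊥ ⊗ p0⊥)
    [Ax]  ⊢ p1, p1⊥
    [Ax]  ⊢ p0, p0⊥
  [⊗]  ⊢ p1, p0, (p1⊥ ⊗ p0⊥)
    [Ax]  ⊢ p1, p1⊥
    [Ax]  ⊢ p0, p0⊥

Result: YES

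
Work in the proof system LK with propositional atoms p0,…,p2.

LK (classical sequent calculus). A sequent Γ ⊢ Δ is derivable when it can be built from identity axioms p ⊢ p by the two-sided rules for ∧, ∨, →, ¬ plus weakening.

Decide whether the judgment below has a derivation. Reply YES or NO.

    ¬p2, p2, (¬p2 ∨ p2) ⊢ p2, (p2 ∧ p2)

Derivation trace:
[∨L] ¬p2, p2, (¬p2 ∨ p2) ⊢ p2, (p2 ∧ p2)
  [¬L] p2, ¬p2 ⊢ p2
    [WR] p2 ⊢ p2, p2
      [Ax] p2 ⊢ p2
  [∧R] ¬p2, p2 ⊢ (p2 ∧ p2)
    [¬L] p2, ¬p2 ⊢ p2
      [WR] p2 ⊢ p2, p2
        [Ax] p2 ⊢ p2
    [Ax] p2 ⊢ p2

Result: YES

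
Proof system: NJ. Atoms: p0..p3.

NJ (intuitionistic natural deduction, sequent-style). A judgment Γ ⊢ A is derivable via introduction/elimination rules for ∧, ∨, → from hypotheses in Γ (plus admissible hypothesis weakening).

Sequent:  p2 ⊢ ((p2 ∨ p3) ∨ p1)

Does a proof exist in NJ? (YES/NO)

Proof tree:
[∨I₁] p2 ⊢ ((p2 ∨ p3) ∨ p1)
  [∨I₁] p2 ⊢ (p2 ∨ p3)
    [Ax] p2 ⊢ p2

Result: YES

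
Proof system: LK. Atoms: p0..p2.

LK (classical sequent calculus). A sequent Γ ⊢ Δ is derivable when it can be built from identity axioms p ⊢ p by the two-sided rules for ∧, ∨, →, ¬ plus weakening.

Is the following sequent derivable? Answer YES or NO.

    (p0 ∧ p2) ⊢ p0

Proof tree:
[∧L] (p0 ∧ p2) ⊢ p0
  [WL] p0, p2 ⊢ p0
    [Ax] p0 ⊢ p0

Result: YES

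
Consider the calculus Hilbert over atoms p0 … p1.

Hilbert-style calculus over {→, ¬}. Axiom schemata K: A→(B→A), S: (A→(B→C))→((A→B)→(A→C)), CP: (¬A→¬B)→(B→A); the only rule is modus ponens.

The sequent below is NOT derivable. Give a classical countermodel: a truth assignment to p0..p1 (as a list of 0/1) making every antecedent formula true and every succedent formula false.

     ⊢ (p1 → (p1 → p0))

Truth-table refutation:
  v=00: Γ:[] Δ:[(p1 → (p1 → p0))=T] refutes=False
  v=01: Γ:[] Δ:[(p1 → (p1 → p0))=F] refutes=True  ← countermodel

Result: [0, 1]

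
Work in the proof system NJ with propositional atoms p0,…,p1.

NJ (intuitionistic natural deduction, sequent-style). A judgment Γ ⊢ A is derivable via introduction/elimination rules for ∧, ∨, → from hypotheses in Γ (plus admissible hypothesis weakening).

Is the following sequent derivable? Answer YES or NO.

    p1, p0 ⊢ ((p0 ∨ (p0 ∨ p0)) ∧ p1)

Derivation (root first):
[∧I] p1, p0 ⊢ ((p0 ∨ (p0 ∨ p0)) ∧ p1)
  [∨I₂] p0 ⊢ (p0 ∨ (p0 ∨ p0))
    [∨I₂] p0 ⊢ (p0 ∨ p0)
      [Ax] p0 ⊢ p0
  [Ax] p1 ⊢ p1

Result: YES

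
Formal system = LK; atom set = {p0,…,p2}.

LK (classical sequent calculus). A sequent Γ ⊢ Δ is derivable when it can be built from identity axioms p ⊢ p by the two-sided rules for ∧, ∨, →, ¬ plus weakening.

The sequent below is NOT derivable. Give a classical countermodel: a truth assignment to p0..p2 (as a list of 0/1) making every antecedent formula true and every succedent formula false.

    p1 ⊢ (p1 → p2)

Search for a countermodel by truth-table:
  v=000: Γ:[p1=F] Δ:[(p1 → p2)=T] refutes=False
  v=001: Γ:[p1=F] Δ:[(p1 → p2)=T] refutes=False
  v=010: Γ:[p1=T] Δ:[(p1 → p2)=F] refutes=True  ← countermodel

Result: [0, 1, 0]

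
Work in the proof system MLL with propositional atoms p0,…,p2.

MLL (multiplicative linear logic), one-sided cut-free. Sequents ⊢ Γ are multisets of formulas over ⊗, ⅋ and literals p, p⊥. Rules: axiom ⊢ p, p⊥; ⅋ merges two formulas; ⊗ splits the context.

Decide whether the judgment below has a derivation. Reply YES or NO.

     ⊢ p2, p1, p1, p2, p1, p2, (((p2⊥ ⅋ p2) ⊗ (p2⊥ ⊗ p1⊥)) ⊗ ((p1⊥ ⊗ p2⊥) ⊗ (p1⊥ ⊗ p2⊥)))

Proof tree:
[⊗]  ⊢ p2, p1, p1, p2, p1, p2, (((p2⊥ ⅋ p2) ⊗ (p2⊥ ⊗ p1⊥)) ⊗ ((p1⊥ ⊗ p2⊥) ⊗ (p1⊥ ⊗ p2⊥)))
  [⊗]  ⊢ p2, p1, ((p2⊥ ⅋ p2) ⊗ (p2⊥ ⊗ p1⊥))
    [⅋]  ⊢ (p2⊥ ⅋ p2)
      [Ax]  ⊢ p2, p2⊥
    [⊗]  ⊢ p2, p1, (p2⊥ ⊗ p1⊥)
      [Ax]  ⊢ p2, p2⊥
      [Ax]  ⊢ p1, p1⊥
  [⊗]  ⊢ p1, p2, p1, p2, ((p1⊥ ⊗ p2⊥) ⊗ (p1⊥ ⊗ p2⊥))
    [⊗]  ⊢ p1, p2, (p1⊥ ⊗ p2⊥)
      [Ax]  ⊢ p1, p1⊥
      [Ax]  ⊢ p2, p2⊥
    [⊗]  ⊢ p1, p2, (p1⊥ ⊗ p2⊥)
      [Ax]  ⊢ p1, p1⊥
      [Ax]  ⊢ p2, p2⊥

Result: YES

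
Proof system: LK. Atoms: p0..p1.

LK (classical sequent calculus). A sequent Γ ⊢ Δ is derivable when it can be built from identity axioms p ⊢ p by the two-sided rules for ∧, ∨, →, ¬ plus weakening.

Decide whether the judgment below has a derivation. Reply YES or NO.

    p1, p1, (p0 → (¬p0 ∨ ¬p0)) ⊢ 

Search for a countermodel by truth-table:
  v=00: Γ:[p1=F, p1=F, (p0 → (¬p0 ∨ ¬p0))=T] Δ:[] refutes=False
  v=01: Γ:[p1=T, p1=T, (p0 → (¬p0 ∨ ¬p0))=T] Δ:[] refutes=True  ← countermodel

Result: NO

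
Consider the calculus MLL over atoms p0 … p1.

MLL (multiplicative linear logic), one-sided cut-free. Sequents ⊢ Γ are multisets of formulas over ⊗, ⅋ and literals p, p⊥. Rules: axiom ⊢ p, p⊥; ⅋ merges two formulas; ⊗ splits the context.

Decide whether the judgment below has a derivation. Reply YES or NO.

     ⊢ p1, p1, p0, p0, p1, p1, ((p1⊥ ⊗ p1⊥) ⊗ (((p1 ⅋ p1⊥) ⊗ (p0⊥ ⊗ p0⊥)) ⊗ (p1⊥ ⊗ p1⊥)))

Derivation trace:
[⊗]  ⊢ p1, p1, p0, p0, p1, p1, ((p1⊥ ⊗ p1⊥) ⊗ (((p1 ⅋ p1⊥) ⊗ (p0⊥ ⊗ p0⊥)) ⊗ (p1⊥ ⊗ p1⊥)))
  [⊗]  ⊢ p1, p1, (p1⊥ ⊗ p1⊥)
    [Ax]  ⊢ p1, p1⊥
    [Ax]  ⊢ p1, p1⊥
  [⊗]  ⊢ p0, p0, p1, p1, (((p1 ⅋ p1⊥) ⊗ (p0⊥ ⊗ p0⊥)) ⊗ (p1⊥ ⊗ p1⊥))
    [⊗]  ⊢ p0, p0, ((p1 ⅋ p1⊥) ⊗ (p0⊥ ⊗ p0⊥))
      [⅋]  ⊢ (p1 ⅋ p1⊥)
        [Ax]  ⊢ p1, p1⊥
      [⊗]  ⊢ p0, p0, (p0⊥ ⊗ p0⊥)
        [Ax]  ⊢ p0, p0⊥
        [Ax]  ⊢ p0, p0⊥
    [⊗]  ⊢ p1, p1, (p1⊥ ⊗ p1⊥)
      [Ax]  ⊢ p1, p1⊥
      [Ax]  ⊢ p1, p1⊥

Result: YES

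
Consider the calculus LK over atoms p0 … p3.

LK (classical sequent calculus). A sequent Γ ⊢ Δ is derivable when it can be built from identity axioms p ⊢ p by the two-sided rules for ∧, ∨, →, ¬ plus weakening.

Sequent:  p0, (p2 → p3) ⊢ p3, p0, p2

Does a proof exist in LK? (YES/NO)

Proof tree:
[WR] p0, (p2 → p3) ⊢ p3, p0, p2
  [→L] p0, (p2 → p3) ⊢ p3, p0
    [WR] p0 ⊢ p0, p0, p2
      [WR] p0 ⊢ p0, p0
        [Ax] p0 ⊢ p0
    [Ax] p3 ⊢ p3

Result: YES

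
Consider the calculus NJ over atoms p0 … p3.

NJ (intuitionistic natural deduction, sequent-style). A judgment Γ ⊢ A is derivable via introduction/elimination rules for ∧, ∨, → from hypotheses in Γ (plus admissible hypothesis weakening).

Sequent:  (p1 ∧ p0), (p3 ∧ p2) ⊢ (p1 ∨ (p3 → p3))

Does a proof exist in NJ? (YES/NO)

Derivation (root first):
[Wk] (p1 ∧ p0), (p3 ∧ p2) ⊢ (p1 ∨ (p3 → p3))
  [∨I₂] (p1 ∧ p0) ⊢ (p1 ∨ (p3 → p3))
    [Wk] (p1 ∧ p0) ⊢ (p3 → p3)
      [→I]  ⊢ (p3 → p3)
        [Ax] p3 ⊢ p3

Result: YES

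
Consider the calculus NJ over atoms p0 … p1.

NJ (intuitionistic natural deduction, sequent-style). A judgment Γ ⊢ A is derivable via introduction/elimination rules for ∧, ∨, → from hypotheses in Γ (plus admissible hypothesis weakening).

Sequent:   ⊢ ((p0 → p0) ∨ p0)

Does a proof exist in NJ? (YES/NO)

Proof tree:
[∨I₁]  ⊢ ((p0 → p0) ∨ p0)
  [→I]  ⊢ (p0 → p0)
    [Ax] p0 ⊢ p0

Result: YES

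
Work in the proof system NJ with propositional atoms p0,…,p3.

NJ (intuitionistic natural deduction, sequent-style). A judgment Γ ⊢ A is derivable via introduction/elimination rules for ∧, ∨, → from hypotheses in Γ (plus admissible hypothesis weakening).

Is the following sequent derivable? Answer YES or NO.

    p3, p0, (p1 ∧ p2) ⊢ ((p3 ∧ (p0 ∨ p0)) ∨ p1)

Proof tree:
[Wk] p3, p0, (p1 ∧ p2) ⊢ ((p3 ∧ (p0 ∨ p0)) ∨ p1)
  [∨I₁] p3, p0 ⊢ ((p3 ∧ (p0 ∨ p0)) ∨ p1)
    [∧I] p3, p0 ⊢ (p3 ∧ (p0 ∨ p0))
      [Ax] p3 ⊢ p3
      [∨I₁] p0 ⊢ (p0 ∨ p0)
        [Ax] p0 ⊢ p0

Result: YES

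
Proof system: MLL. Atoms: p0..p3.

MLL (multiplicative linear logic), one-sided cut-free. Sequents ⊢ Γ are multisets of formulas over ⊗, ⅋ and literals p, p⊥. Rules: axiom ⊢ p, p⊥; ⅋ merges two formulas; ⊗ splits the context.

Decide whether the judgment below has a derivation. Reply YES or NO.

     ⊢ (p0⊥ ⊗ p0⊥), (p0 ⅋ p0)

Derivation trace:
[⅋]  ⊢ (p0⊥ ⊗ p0⊥), (p0 ⅋ p0)
  [⊗]  ⊢ p0, p0, (p0⊥ ⊗ p0⊥)
    [Ax]  ⊢ p0, p0⊥
    [Ax]  ⊢ p0, p0⊥

Result: YES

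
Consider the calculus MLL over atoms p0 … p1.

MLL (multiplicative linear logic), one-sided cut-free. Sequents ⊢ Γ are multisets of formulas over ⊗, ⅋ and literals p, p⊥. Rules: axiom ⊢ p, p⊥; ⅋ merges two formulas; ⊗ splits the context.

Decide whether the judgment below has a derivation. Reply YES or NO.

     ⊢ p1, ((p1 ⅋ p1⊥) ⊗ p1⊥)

Proof tree:
[⊗]  ⊢ p1, ((p1 ⅋ p1⊥) ⊗ p1⊥)
  [⅋]  ⊢ (p1 ⅋ p1⊥)
    [Ax]  ⊢ p1, p1⊥
  [Ax]  ⊢ p1, p1⊥

Result: YES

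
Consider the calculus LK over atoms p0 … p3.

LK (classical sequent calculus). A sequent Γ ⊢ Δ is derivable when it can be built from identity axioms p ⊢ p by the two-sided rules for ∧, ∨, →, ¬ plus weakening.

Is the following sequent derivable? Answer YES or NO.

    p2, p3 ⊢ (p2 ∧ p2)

Derivation trace:
[∧R] p2, p3 ⊢ (p2 ∧ p2)
  [WL] p2, p3 ⊢ p2
    [Ax] p2 ⊢ p2
  [WL] p2, p3 ⊢ p2
    [Ax] p2 ⊢ p2

Result: YES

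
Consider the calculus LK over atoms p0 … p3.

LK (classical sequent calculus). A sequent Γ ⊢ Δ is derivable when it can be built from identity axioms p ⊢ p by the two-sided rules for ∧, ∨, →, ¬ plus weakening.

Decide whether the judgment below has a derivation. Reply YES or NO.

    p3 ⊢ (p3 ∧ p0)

Enumerate valuations to refute Γ ⊢ Δ:
  v=0000: Γ:[p3=F] Δ:[(p3 ∧ p0)=F] refutes=False
  v=0001: Γ:[p3=T] Δ:[(p3 ∧ p0)=F] refutes=True  ← countermodel

Result: NO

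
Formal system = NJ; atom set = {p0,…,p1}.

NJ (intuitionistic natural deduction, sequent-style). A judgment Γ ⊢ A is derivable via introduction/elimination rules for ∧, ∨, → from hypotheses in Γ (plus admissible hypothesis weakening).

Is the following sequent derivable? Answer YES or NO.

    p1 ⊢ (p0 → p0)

Derivation trace:
[→I] p1 ⊢ (p0 → p0)
  [Wk] p0, p1 ⊢ p0
    [Ax] p0 ⊢ p0

Result: YES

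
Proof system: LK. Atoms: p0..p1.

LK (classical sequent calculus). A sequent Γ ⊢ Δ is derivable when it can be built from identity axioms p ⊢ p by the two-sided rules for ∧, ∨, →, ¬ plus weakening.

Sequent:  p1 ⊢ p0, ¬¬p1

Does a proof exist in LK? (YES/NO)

Derivation (root first):
[¬R] p1 ⊢ p0, ¬¬p1
  [WR] p1, ¬p1 ⊢ p0
    [¬L] p1, ¬p1 ⊢ 
      [Ax] p1 ⊢ p1

Result: YES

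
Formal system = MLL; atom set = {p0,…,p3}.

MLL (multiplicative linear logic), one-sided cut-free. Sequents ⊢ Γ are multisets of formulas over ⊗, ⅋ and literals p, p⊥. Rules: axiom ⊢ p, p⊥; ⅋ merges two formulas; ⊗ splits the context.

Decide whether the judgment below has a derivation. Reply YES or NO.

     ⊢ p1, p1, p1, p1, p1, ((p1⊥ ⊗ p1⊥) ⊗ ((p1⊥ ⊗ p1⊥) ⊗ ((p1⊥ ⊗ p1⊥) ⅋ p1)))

Derivation (root first):
[⊗]  ⊢ p1, p1, p1, p1, p1, ((p1⊥ ⊗ p1⊥) ⊗ ((p1⊥ ⊗ p1⊥) ⊗ ((p1⊥ ⊗ p1⊥) ⅋ p1)))
  [⊗]  ⊢ p1, p1, (p1⊥ ⊗ p1⊥)
    [Ax]  ⊢ p1, p1⊥
    [Ax]  ⊢ p1, p1⊥
  [⊗]  ⊢ p1, p1, p1, ((p1⊥ ⊗ p1⊥) ⊗ ((p1⊥ ⊗ p1⊥) ⅋ p1))
    [⊗]  ⊢ p1, p1, (p1⊥ ⊗ p1⊥)
      [Ax]  ⊢ p1, p1⊥
      [Ax]  ⊢ p1, p1⊥
    [⅋]  ⊢ p1, ((p1⊥ ⊗ p1⊥) ⅋ p1)
      [⊗]  ⊢ p1, p1, (p1⊥ ⊗ p1⊥)
        [Ax]  ⊢ p1, p1⊥
        [Ax]  ⊢ p1, p1⊥

Result: YES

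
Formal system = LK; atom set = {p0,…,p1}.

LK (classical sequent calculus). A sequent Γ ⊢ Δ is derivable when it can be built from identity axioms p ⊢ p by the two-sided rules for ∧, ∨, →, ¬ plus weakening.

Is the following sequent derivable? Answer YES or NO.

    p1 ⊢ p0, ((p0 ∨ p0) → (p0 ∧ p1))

Proof tree:
[→R] p1 ⊢ p0, ((p0 ∨ p0) → (p0 ∧ p1))
  [∨L] p1, (p0 ∨ p0) ⊢ (p0 ∧ p1), p0
    [Ax] p0 ⊢ p0
    [∧R] p1, p0 ⊢ (p0 ∧ p1)
      [Ax] p0 ⊢ p0
      [Ax] p1 ⊢ p1

Result: YES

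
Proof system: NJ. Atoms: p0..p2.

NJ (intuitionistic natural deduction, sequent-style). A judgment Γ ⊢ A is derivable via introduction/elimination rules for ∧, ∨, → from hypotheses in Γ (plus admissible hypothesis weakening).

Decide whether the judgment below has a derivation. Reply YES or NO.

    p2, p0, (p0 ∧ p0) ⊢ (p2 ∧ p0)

Derivation (root first):
[Wk] p2, p0, (p0 ∧ p0) ⊢ (p2 ∧ p0)
  [∧I] p2, p0 ⊢ (p2 ∧ p0)
    [Ax] p2 ⊢ p2
    [Ax] p0 ⊢ p0

Result: YES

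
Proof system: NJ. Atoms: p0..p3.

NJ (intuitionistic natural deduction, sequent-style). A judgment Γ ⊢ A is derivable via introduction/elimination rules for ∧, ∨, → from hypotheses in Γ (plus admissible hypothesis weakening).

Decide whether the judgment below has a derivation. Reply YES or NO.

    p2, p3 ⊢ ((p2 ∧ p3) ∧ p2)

Derivation (root first):
[∧I] p2, p3 ⊢ ((p2 ∧ p3) ∧ p2)
  [∧I] p2, p3 ⊢ (p2 ∧ p3)
    [Wk] p2, p3 ⊢ p2
      [Ax] p2 ⊢ p2
    [Ax] p3 ⊢ p3
  [Wk] p2, p3 ⊢ p2
    [Ax] p2 ⊢ p2

Result: YES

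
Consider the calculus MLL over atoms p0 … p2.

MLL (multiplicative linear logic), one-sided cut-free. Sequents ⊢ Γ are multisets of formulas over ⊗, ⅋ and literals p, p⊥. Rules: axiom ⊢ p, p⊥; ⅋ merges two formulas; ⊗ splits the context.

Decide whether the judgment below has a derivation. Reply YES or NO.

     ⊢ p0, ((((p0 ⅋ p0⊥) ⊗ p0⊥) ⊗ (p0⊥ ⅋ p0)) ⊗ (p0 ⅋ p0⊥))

Derivation (root first):
[⊗]  ⊢ p0, ((((p0 ⅋ p0⊥) ⊗ p0⊥) ⊗ (p0⊥ ⅋ p0)) ⊗ (p0 ⅋ p0⊥))
  [⊗]  ⊢ p0, (((p0 ⅋ p0⊥) ⊗ p0⊥) ⊗ (p0⊥ ⅋ p0))
    [⊗]  ⊢ p0, ((p0 ⅋ p0⊥) ⊗ p0⊥)
      [⅋]  ⊢ (p0 ⅋ p0⊥)
        [Ax]  ⊢ p0, p0⊥
      [Ax]  ⊢ p0, p0⊥
    [⅋]  ⊢ (p0⊥ ⅋ p0)
      [Ax]  ⊢ p0, p0⊥
  [⅋]  ⊢ (p0 ⅋ p0⊥)
    [Ax]  ⊢ p0, p0⊥

Result: YES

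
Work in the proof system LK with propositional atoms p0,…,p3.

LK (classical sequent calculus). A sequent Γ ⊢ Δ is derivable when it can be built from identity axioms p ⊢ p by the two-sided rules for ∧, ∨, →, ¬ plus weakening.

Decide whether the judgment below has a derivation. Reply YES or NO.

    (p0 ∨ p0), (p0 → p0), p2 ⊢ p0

Derivation trace:
[WL] (p0 ∨ p0), (p0 → p0), p2 ⊢ p0
  [→L] (p0 ∨ p0), (p0 → p0) ⊢ p0
    [∨L] (p0 ∨ p0) ⊢ p0
      [Ax] p0 ⊢ p0
      [Ax] p0 ⊢ p0
    [Ax] p0 ⊢ p0

Result: YES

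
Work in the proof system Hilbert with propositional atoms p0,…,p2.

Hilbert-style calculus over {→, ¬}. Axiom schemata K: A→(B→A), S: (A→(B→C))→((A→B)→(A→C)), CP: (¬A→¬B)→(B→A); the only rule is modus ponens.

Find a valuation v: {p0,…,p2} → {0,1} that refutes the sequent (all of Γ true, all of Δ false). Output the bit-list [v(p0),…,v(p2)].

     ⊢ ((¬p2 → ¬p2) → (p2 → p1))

Truth-table refutation:
  v=000: Γ:[] Δ:[((¬p2 → ¬p2) → (p2 → p1))=T] refutes=False
  v=001: Γ:[] Δ:[((¬p2 → ¬p2) → (p2 → p1))=F] refutes=True  ← countermodel

Result: [0, 0, 1]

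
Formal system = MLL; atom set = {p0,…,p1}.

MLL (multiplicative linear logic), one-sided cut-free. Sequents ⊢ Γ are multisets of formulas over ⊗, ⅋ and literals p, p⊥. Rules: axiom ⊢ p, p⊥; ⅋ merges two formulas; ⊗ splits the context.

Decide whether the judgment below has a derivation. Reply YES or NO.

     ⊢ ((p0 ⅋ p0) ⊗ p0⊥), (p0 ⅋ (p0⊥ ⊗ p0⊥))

Derivation trace:
[⅋]  ⊢ ((p0 ⅋ p0) ⊗ p0⊥), (p0 ⅋ (p0⊥ ⊗ p0⊥))
  [⊗]  ⊢ (p0⊥ ⊗ p0⊥), p0, ((p0 ⅋ p0) ⊗ p0⊥)
    [⅋]  ⊢ (p0⊥ ⊗ p0⊥), (p0 ⅋ p0)
      [⊗]  ⊢ p0, p0, (p0⊥ ⊗ p0⊥)
        [Ax]  ⊢ p0, p0⊥
        [Ax]  ⊢ p0, p0⊥
    [Ax]  ⊢ p0, p0⊥

Result: YES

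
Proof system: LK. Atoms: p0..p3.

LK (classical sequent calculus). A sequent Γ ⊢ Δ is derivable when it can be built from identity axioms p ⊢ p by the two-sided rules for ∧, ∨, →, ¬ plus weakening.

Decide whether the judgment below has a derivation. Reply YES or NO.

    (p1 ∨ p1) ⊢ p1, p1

Derivation trace:
[WR] (p1 ∨ p1) ⊢ p1, p1
  [∨L] (p1 ∨ p1) ⊢ p1
    [Ax] p1 ⊢ p1
    [Ax] p1 ⊢ p1

Result: YES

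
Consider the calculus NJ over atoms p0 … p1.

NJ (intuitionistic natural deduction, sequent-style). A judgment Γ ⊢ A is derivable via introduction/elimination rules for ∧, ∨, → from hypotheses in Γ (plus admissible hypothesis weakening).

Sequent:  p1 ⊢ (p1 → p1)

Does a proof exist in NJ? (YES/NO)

Derivation (root first):
[→I] p1 ⊢ (p1 → p1)
  [Wk] p1, p1 ⊢ p1
    [Ax] p1 ⊢ p1

Result: YES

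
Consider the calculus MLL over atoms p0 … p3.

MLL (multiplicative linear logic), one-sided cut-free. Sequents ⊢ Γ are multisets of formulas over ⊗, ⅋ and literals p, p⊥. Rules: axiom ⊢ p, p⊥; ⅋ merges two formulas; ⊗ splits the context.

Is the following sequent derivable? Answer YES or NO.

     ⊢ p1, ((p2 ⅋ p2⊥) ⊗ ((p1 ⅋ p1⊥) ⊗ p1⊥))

Derivation (root first):
[⊗]  ⊢ p1, ((p2 ⅋ p2⊥) ⊗ ((p1 ⅋ p1⊥) ⊗ p1⊥))
  [⅋]  ⊢ (p2 ⅋ p2⊥)
    [Ax]  ⊢ p2, p2⊥
  [⊗]  ⊢ p1, ((p1 ⅋ p1⊥) ⊗ p1⊥)
    [⅋]  ⊢ (p1 ⅋ p1⊥)
      [Ax]  ⊢ p1, p1⊥
    [Ax]  ⊢ p1, p1⊥

Result: YES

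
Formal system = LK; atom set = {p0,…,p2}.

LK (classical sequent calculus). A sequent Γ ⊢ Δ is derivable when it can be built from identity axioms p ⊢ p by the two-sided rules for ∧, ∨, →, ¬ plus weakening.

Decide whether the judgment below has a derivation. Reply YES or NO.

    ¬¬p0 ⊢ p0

Derivation trace:
[¬L] ¬¬p0 ⊢ p0
  [¬R]  ⊢ p0, ¬p0
    [Ax] p0 ⊢ p0

Result: YES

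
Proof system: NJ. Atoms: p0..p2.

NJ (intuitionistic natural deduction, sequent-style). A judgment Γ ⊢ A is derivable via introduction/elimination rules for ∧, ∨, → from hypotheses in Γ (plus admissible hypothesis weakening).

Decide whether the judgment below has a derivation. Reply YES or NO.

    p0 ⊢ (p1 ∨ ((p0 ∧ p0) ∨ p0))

Derivation (root first):
[∨I₂] p0 ⊢ (p1 ∨ ((p0 ∧ p0) ∨ p0))
  [∨I₁] p0 ⊢ ((p0 ∧ p0) ∨ p0)
    [∧I] p0 ⊢ (p0 ∧ p0)
      [Ax] p0 ⊢ p0
      [Ax] p0 ⊢ p0

Result: YES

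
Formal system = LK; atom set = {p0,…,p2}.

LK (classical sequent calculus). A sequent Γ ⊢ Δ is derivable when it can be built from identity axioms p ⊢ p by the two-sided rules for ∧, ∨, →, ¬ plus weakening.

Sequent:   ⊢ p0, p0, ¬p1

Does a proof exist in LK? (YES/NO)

Truth-table refutation:
  v=000: Γ:[] Δ:[p0=F, p0=F, ¬p1=T] refutes=False
  v=001: Γ:[] Δ:[p0=F, p0=F, ¬p1=T] refutes=False
  v=010: Γ:[] Δ:[p0=F, p0=F, ¬p1=F] refutes=True  ← countermodel

Result: NO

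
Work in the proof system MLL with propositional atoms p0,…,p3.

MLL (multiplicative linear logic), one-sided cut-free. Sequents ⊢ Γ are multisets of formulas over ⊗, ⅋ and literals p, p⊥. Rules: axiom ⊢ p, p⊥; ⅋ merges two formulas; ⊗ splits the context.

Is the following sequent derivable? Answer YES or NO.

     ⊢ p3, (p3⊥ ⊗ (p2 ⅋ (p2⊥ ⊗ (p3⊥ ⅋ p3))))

Derivation (root first):
[⊗]  ⊢ p3, (p3⊥ ⊗ (p2 ⅋ (p2⊥ ⊗ (p3⊥ ⅋ p3))))
  [Ax]  ⊢ p3, p3⊥
  [⅋]  ⊢ (p2 ⅋ (p2⊥ ⊗ (p3⊥ ⅋ p3)))
    [⊗]  ⊢ p2, (p2⊥ ⊗ (p3⊥ ⅋ p3))
      [Ax]  ⊢ p2, p2⊥
      [⅋]  ⊢ (p3⊥ ⅋ p3)
        [Ax]  ⊢ p3, p3⊥

Result: YES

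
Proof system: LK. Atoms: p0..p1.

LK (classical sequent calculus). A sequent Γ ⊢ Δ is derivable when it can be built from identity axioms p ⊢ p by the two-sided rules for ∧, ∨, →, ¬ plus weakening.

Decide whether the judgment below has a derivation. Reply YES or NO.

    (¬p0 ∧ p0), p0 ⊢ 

Proof tree:
[WL] (¬p0 ∧ p0), p0 ⊢ 
  [∧L] (¬p0 ∧ p0) ⊢ 
    [¬L] p0, ¬p0 ⊢ 
      [Ax] p0 ⊢ p0

Result: YES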